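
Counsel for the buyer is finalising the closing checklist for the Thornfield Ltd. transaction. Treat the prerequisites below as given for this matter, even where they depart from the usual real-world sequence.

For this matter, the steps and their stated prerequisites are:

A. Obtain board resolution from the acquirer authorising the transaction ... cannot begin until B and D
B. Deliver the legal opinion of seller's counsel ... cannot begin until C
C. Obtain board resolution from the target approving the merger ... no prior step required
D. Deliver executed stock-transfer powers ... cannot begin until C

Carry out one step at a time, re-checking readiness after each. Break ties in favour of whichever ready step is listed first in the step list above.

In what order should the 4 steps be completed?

Only C has no prerequisites, so it is first.
Now B and D have their prerequisites met. B is listed earlier, so B next.
D is the only step now ready → D.
That leaves A as the only ready step → A.

C B D A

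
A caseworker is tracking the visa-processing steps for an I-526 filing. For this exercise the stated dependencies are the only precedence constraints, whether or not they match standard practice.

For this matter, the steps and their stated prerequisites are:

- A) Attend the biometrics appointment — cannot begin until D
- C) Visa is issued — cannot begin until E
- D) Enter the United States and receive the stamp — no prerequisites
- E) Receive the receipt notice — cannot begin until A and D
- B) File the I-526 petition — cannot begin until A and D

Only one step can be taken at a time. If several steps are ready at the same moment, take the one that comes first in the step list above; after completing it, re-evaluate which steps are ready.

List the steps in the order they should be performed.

D, A, E, C, B

Only D has no prerequisites, so it is first.
A is the only step now ready → A.
Ready: E and B. E is listed earlier → E.
C now also ready, so the ready set is {C, B}; C is listed earlier → C.
B is the only step now ready → B.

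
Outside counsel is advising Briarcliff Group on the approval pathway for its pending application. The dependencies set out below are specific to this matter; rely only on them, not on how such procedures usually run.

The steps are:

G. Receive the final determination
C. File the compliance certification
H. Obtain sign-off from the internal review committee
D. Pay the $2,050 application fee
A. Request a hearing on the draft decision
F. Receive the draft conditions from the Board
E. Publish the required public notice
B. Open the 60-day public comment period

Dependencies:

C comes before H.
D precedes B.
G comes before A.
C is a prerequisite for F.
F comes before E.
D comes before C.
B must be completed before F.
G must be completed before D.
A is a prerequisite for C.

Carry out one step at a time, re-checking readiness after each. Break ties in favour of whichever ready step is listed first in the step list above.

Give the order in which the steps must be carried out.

Only G has no prerequisites, so it is first.
D and A are both available; D is listed earlier → D.
Ready: A and B. A is listed earlier → A.
C and B are both available; C is listed earlier → C.
Now H and B have their prerequisites met. H is listed earlier, so H next.
B needed D, now all done → B.
F needed C and B, now all done → F.
E is the only step now ready → E.

G, D, A, C, H, B, F, E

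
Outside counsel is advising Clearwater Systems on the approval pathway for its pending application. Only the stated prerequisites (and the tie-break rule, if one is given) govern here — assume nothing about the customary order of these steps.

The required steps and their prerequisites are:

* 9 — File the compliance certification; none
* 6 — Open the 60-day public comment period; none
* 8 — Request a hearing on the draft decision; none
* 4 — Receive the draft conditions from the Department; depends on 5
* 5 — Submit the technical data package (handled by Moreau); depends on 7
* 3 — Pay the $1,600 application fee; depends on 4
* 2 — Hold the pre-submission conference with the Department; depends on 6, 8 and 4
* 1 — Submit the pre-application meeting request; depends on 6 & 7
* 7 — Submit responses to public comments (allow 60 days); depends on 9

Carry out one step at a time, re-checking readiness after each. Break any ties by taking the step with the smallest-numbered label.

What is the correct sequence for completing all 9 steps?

6 → 8 → 9 → 7 → 1 → 5 → 4 → 2 → 3

Nothing is required for 6, 8 and 9. 6 has the earlier label → 6 first.
Ready: 8 and 9. 8 has the earlier label → 8.
Next only 9 has its prerequisites met → 9.
7 needed 9, now all done → 7.
1 and 5 are both available; 1 has the earlier label → 1.
5 needed 7, now all done → 5.
Next only 4 has its prerequisites met → 4.
2 and 3 are both available; 2 has the earlier label → 2.
3 is the only step now ready → 3.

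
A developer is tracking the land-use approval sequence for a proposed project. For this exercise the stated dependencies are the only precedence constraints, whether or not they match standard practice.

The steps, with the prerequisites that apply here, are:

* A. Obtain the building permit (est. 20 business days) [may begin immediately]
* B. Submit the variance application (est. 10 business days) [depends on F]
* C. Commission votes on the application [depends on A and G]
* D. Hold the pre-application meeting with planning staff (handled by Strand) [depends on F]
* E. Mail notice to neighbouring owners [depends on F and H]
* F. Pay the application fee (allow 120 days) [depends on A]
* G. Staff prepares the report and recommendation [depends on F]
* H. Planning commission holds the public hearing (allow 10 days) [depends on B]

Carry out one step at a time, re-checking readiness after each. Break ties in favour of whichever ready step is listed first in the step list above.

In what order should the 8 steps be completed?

A is the only step with nothing outstanding, so it goes first.
Next only F has its prerequisites met → F.
B, D and G are all available; B is listed earlier → B.
D, G and H are all available; D is listed earlier → D.
G and H are both available; G is listed earlier → G.
C and H are both available; C is listed earlier → C.
Next only H has its prerequisites met → H.
E is the only step now ready → E.

A → F → B → D → G → C → H → E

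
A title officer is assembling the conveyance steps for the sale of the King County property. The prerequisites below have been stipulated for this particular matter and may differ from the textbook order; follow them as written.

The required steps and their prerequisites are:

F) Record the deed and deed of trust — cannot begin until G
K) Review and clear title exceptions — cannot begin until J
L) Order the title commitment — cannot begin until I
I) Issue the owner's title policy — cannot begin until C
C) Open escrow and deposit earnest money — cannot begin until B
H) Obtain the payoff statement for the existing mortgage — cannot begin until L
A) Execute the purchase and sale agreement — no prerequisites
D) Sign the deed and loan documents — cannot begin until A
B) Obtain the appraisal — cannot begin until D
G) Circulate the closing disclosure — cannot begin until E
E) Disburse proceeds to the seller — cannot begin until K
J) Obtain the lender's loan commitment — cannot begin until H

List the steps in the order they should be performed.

A, D, B, C, I, L, H, J, K, E, G, F

Only A has no prerequisites, so it is first.
D needed A, now all done → D.
B needed D, now all done → B.
C needed B, now all done → C.
That leaves I as the only ready step → I.
Next only L has its prerequisites met → L.
That leaves H as the only ready step → H.
Next only J has its prerequisites met → J.
K is the only step now ready → K.
E needed K, now all done → E.
G needed E, now all done → G.
F needed G, now all done → F.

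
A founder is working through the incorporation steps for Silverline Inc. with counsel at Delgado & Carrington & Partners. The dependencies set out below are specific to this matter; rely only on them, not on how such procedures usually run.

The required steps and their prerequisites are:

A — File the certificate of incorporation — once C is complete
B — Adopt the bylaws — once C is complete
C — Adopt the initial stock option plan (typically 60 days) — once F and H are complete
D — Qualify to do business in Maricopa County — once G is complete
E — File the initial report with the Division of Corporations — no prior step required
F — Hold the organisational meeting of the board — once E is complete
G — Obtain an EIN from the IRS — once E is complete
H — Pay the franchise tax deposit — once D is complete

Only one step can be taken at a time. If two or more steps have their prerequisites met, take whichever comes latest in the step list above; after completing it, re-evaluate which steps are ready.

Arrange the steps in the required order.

E, G, F, D, H, C, B, A

E is the only step with nothing outstanding, so it goes first.
Now G and F have their prerequisites met. G is listed later, so G next.
F and D are both available; F is listed later → F.
D is the only step now ready → D.
H is the only step now ready → H.
Next only C has its prerequisites met → C.
B and A are both available; B is listed later → B.
Next only A has its prerequisites met → A.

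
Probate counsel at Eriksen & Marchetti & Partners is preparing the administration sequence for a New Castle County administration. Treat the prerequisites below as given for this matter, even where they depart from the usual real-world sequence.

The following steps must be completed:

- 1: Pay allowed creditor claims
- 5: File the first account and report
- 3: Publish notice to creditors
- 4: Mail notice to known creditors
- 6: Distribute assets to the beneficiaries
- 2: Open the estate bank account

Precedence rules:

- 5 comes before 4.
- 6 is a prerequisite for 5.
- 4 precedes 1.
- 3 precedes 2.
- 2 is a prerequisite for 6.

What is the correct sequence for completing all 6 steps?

3 → 2 → 6 → 5 → 4 → 1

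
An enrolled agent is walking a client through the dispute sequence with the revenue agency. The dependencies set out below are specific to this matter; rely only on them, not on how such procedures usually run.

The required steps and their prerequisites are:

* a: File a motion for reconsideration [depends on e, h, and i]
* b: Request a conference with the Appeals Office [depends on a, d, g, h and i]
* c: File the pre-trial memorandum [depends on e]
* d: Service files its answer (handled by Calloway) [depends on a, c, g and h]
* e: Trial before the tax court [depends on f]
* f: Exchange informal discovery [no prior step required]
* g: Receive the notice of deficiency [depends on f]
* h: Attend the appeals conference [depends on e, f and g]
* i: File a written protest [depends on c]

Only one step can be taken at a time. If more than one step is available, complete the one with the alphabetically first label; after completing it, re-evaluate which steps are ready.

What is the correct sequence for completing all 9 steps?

f has no prerequisites → f first.
e and g are both available; e has the earlier label → e.
c and g are both available; c has the earlier label → c.
Now g and i have their prerequisites met. g has the earlier label, so g next.
h now also ready, so the ready set is {h, i}; h has the earlier label → h.
Next only i has its prerequisites met → i.
a needed e, h and i, now all done → a.
d needed a, c, g and h, now all done → d.
Next only b has its prerequisites met → b.

f → e → c → g → h → i → a → d → b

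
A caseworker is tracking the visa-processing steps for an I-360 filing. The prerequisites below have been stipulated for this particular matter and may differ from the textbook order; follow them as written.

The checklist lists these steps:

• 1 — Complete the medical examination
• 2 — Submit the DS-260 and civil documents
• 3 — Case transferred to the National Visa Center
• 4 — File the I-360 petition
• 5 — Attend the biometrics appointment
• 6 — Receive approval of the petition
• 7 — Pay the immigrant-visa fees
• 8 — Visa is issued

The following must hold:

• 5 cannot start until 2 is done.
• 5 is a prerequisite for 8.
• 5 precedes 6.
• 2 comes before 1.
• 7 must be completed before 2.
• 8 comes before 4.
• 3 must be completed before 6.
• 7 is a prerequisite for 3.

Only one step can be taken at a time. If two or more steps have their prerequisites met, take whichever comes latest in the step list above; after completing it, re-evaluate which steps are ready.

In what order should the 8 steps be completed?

7 3 2 5 8 6 4 1

Only 7 has no prerequisites, so it is first.
3 and 2 are both available; 3 is listed later → 3.
2 is the only step now ready → 2.
5 and 1 are both available; 5 is listed later → 5.
8, 6 and 1 are all available; 8 is listed later → 8.
4 now also ready, so the ready set is {6, 4, 1}; 6 is listed later → 6.
Now 4 and 1 have their prerequisites met. 4 is listed later, so 4 next.
1 is the only step now ready → 1.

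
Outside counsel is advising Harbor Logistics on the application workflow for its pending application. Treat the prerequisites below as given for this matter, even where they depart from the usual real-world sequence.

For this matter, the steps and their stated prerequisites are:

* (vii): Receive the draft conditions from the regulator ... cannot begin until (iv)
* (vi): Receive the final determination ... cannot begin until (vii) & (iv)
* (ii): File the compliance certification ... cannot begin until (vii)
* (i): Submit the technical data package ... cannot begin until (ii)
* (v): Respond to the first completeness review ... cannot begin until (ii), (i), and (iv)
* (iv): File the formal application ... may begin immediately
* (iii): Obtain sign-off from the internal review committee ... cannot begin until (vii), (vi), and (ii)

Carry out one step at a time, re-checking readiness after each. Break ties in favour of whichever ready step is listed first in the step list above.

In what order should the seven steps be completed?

Only (iv) has no prerequisites, so it is first.
Next only (vii) has its prerequisites met → (vii).
Ready: (vi) and (ii). (vi) is listed earlier → (vi).
(ii) needed (vii), now all done → (ii).
Ready: (i) and (iii). (i) is listed earlier → (i).
Ready: (v) and (iii). (v) is listed earlier → (v).
(iii) needed (vii), (vi) and (ii), now all done → (iii).

(iv) (vii) (vi) (ii) (i) (v) (iii)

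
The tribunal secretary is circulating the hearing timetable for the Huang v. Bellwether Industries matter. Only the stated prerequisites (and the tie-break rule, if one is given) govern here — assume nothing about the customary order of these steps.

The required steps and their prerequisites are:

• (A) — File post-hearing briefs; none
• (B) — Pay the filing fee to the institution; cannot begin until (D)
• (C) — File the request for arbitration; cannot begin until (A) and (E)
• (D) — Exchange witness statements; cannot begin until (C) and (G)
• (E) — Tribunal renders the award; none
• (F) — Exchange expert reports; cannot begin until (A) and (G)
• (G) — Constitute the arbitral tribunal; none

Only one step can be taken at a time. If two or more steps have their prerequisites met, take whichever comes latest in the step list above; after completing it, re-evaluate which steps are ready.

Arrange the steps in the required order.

(G), (E), (A), (F), (C), (D), (B)

Nothing is required for (G), (E) and (A). (G) is listed later → (G) first.
(E) and (A) are both available; (E) is listed later → (E).
Next only (A) has its prerequisites met → (A).
(F) and (C) are both available; (F) is listed later → (F).
(C) needed (E) and (A), now all done → (C).
Next only (D) has its prerequisites met → (D).
Next only (B) has its prerequisites met → (B).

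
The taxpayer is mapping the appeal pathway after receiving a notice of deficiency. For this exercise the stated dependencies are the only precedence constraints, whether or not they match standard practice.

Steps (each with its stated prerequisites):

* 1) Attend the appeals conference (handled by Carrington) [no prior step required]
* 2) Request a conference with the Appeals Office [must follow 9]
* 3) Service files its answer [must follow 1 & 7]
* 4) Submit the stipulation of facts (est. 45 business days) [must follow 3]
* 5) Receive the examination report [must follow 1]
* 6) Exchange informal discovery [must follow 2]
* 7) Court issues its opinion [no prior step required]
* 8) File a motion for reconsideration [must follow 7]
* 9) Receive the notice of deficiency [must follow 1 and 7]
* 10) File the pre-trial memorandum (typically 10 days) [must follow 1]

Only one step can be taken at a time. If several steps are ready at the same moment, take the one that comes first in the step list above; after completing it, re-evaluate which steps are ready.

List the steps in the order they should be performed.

1 and 7 have no prerequisites; 1 is listed earlier, so 1 is first.
Now 5, 7 and 10 have their prerequisites met. 5 is listed earlier, so 5 next.
7 and 10 are both available; 7 is listed earlier → 7.
3, 8 and 9 now also ready, so the ready set is {3, 8, 9, 10}; 3 is listed earlier → 3.
4 now also ready, so the ready set is {4, 8, 9, 10}; 4 is listed earlier → 4.
8, 9 and 10 are all available; 8 is listed earlier → 8.
Ready: 9 and 10. 9 is listed earlier → 9.
2 now also ready, so the ready set is {2, 10}; 2 is listed earlier → 2.
6 now also ready, so the ready set is {6, 10}; 6 is listed earlier → 6.
10 needed 1, now all done → 10.

1 → 5 → 7 → 3 → 4 → 8 → 9 → 2 → 6 → 10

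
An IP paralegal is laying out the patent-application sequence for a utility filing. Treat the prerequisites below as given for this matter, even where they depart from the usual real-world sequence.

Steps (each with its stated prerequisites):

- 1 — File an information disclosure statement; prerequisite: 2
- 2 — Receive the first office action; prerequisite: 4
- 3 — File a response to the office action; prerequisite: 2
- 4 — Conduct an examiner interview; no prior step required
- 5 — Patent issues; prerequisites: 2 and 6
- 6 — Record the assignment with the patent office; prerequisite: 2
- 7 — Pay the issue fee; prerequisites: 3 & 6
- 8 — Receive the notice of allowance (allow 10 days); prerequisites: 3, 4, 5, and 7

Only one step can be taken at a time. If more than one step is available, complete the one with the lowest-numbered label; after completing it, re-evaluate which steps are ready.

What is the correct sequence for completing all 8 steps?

4, 2, 1, 3, 6, 5, 7, 8

4 is the only step with nothing outstanding, so it goes first.
Next only 2 has its prerequisites met → 2.
Now 1, 3 and 6 have their prerequisites met. 1 has the earlier label, so 1 next.
Ready: 3 and 6. 3 has the earlier label → 3.
6 needed 2, now all done → 6.
Ready: 5 and 7. 5 has the earlier label → 5.
7 is the only step now ready → 7.
Next only 8 has its prerequisites met → 8.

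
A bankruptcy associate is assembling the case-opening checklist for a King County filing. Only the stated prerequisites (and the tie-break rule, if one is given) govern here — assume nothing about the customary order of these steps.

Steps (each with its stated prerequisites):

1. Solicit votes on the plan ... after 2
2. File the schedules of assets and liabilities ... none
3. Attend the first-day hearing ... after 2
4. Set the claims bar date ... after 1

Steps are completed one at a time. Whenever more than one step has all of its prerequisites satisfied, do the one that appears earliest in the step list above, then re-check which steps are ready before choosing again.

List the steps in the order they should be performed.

Only 2 has no prerequisites, so it is first.
Now 1 and 3 have their prerequisites met. 1 is listed earlier, so 1 next.
4 now also ready, so the ready set is {3, 4}; 3 is listed earlier → 3.
That leaves 4 as the only ready step → 4.

2 → 1 → 3 → 4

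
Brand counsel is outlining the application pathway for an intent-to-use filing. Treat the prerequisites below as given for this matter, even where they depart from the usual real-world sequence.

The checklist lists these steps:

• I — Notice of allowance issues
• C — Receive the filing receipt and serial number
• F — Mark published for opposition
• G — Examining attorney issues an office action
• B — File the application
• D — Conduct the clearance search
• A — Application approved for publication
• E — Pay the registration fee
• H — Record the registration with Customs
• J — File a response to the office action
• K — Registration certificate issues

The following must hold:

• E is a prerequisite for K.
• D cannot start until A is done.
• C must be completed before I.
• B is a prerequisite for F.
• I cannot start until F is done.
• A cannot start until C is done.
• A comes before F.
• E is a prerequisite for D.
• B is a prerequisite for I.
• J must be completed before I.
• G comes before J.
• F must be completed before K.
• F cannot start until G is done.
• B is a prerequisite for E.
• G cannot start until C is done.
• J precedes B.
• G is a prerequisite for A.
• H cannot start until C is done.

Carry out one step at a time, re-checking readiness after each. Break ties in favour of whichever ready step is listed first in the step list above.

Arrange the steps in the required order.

C has no prerequisites → C first.
G and H are both available; G is listed earlier → G.
Now A, H and J have their prerequisites met. A is listed earlier, so A next.
Ready: H and J. H is listed earlier → H.
J needed G, now all done → J.
B needed J, now all done → B.
F and E are both available; F is listed earlier → F.
Now I and E have their prerequisites met. I is listed earlier, so I next.
E needed B, now all done → E.
D and K are both available; D is listed earlier → D.
Next only K has its prerequisites met → K.

C, G, A, H, J, B, F, I, E, D, K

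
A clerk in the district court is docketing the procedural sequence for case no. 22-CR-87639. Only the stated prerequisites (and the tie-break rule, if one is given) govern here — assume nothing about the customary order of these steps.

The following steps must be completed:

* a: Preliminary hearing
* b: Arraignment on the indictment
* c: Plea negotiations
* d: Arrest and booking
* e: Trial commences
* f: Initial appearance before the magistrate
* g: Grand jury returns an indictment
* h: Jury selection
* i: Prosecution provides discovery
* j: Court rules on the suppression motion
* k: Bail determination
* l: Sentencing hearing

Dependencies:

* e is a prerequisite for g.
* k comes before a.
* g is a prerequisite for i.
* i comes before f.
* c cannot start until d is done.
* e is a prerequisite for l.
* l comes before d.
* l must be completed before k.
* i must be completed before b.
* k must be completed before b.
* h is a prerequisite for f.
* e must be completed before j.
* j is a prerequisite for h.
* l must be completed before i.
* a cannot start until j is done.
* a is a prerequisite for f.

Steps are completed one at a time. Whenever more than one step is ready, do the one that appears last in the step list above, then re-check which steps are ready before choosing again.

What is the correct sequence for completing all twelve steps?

e, l, k, j, h, g, i, d, c, b, a, f

Only e has no prerequisites, so it is first.
Ready: l, j and g. l is listed later → l.
k, j, g and d are all available; k is listed later → k.
Now j, g and d have their prerequisites met. j is listed later, so j next.
h and a now also ready, so the ready set is {h, g, d, a}; h is listed later → h.
g, d and a are all available; g is listed later → g.
Now i, d and a have their prerequisites met. i is listed later, so i next.
b now also ready, so the ready set is {d, b, a}; d is listed later → d.
Now c, b and a have their prerequisites met. c is listed later, so c next.
b and a are both available; b is listed later → b.
a needed k and j, now all done → a.
f needed i, h and a, now all done → f.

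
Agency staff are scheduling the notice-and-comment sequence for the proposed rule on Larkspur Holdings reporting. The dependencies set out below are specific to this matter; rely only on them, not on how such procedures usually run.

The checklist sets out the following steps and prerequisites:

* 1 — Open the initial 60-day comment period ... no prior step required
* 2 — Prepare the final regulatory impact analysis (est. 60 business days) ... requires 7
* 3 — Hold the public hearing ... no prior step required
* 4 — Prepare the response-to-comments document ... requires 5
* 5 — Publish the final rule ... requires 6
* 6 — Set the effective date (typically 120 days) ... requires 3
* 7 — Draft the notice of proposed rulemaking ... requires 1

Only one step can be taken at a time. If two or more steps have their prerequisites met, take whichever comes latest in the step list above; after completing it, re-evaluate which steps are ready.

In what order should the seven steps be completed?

Nothing is required for 3 and 1. 3 is listed later → 3 first.
6 now also ready, so the ready set is {6, 1}; 6 is listed later → 6.
Now 5 and 1 have their prerequisites met. 5 is listed later, so 5 next.
4 and 1 are both available; 4 is listed later → 4.
Next only 1 has its prerequisites met → 1.
7 needed 1, now all done → 7.
2 is the only step now ready → 2.

3, 6, 5, 4, 1, 7, 2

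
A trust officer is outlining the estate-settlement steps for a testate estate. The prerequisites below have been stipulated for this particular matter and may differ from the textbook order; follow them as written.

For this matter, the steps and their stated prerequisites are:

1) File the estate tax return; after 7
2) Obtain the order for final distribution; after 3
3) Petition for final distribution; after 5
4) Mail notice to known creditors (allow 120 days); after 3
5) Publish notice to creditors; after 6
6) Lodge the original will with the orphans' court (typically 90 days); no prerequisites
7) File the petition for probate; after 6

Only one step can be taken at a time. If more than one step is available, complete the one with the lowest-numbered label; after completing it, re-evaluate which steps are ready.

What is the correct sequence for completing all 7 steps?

6, 5, 3, 2, 4, 7, 1

6 has no prerequisites → 6 first.
Now 5 and 7 have their prerequisites met. 5 has the earlier label, so 5 next.
3 and 7 are both available; 3 has the earlier label → 3.
Now 2, 4 and 7 have their prerequisites met. 2 has the earlier label, so 2 next.
4 and 7 are both available; 4 has the earlier label → 4.
7 needed 6, now all done → 7.
1 needed 7, now all done → 1.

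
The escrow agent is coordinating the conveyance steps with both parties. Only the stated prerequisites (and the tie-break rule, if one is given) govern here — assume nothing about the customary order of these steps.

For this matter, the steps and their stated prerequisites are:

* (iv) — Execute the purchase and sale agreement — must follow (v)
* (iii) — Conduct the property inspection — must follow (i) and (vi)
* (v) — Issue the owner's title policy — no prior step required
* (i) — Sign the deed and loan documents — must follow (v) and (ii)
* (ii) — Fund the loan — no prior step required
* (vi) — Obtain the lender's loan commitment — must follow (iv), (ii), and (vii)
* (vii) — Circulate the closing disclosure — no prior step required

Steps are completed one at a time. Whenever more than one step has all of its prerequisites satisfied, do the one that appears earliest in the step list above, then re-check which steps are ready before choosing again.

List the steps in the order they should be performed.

Nothing is required for (v), (ii) and (vii). (v) is listed earlier → (v) first.
Now (iv), (ii) and (vii) have their prerequisites met. (iv) is listed earlier, so (iv) next.
(ii) and (vii) are both available; (ii) is listed earlier → (ii).
Now (i) and (vii) have their prerequisites met. (i) is listed earlier, so (i) next.
That leaves (vii) as the only ready step → (vii).
That leaves (vi) as the only ready step → (vi).
(iii) needed (i) and (vi), now all done → (iii).

(v) (iv) (ii) (i) (vii) (vi) (iii)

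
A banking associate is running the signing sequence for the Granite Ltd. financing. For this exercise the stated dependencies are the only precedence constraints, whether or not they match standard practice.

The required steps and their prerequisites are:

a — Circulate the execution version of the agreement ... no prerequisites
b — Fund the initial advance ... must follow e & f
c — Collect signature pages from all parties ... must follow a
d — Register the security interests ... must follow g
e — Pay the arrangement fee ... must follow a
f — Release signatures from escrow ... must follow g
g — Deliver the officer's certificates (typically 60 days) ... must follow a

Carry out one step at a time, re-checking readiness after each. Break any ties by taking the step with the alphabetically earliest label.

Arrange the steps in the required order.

a, c, e, g, d, f, b

a is the only step with nothing outstanding, so it goes first.
Ready: c, e and g. c has the earlier label → c.
Ready: e and g. e has the earlier label → e.
That leaves g as the only ready step → g.
Now d and f have their prerequisites met. d has the earlier label, so d next.
That leaves f as the only ready step → f.
Next only b has its prerequisites met → b.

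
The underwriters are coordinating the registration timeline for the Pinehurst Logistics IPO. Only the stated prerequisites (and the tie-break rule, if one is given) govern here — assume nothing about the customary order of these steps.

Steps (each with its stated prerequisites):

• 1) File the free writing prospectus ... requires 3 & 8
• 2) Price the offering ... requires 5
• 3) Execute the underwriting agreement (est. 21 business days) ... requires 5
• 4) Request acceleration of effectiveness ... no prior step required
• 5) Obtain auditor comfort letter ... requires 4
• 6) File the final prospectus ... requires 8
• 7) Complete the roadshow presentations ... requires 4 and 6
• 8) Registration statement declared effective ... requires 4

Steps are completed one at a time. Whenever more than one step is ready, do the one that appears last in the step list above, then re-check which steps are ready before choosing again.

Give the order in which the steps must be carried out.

4 → 8 → 6 → 7 → 5 → 3 → 2 → 1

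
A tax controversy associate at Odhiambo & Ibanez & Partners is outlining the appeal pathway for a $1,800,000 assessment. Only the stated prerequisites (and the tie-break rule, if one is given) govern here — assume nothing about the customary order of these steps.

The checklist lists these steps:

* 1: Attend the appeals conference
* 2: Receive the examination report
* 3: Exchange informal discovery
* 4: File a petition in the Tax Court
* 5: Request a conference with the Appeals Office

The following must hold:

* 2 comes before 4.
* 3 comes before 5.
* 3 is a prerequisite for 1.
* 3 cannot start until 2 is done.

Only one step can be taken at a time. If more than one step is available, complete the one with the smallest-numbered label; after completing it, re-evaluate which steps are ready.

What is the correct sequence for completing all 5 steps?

Only 2 has no prerequisites, so it is first.
Now 3 and 4 have their prerequisites met. 3 has the earlier label, so 3 next.
1 and 5 now also ready, so the ready set is {1, 4, 5}; 1 has the earlier label → 1.
Now 4 and 5 have their prerequisites met. 4 has the earlier label, so 4 next.
5 needed 3, now all done → 5.

2 3 1 4 5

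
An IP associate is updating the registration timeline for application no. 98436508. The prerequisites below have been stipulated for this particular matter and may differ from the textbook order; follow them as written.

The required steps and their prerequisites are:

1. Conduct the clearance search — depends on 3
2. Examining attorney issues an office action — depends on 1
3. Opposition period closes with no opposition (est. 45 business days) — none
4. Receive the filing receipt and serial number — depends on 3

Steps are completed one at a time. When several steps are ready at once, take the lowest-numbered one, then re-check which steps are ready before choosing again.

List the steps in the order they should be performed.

3 is the only step with nothing outstanding, so it goes first.
Ready: 1 and 4. 1 has the earlier label → 1.
2 and 4 are both available; 2 has the earlier label → 2.
4 is the only step now ready → 4.

3 → 1 → 2 → 4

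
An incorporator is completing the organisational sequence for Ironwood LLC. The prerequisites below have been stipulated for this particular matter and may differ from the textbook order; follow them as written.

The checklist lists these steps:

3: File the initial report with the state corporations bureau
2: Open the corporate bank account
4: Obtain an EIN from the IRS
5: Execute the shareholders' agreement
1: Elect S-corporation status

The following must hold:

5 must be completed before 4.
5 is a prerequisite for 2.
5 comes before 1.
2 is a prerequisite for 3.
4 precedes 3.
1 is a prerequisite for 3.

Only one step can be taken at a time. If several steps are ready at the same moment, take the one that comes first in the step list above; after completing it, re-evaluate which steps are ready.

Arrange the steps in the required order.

5, 2, 4, 1, 3

5 has no prerequisites → 5 first.
Ready: 2, 4 and 1. 2 is listed earlier → 2.
4 and 1 are both available; 4 is listed earlier → 4.
1 needed 5, now all done → 1.
That leaves 3 as the only ready step → 3.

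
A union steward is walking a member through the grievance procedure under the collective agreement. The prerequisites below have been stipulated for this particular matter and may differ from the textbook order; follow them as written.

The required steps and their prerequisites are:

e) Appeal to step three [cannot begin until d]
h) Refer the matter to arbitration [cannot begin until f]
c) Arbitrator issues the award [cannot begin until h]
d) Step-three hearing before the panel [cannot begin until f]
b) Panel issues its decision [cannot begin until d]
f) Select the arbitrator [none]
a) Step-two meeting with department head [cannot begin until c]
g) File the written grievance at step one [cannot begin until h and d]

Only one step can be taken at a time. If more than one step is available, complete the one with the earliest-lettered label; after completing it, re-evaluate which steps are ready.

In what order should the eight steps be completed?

f d b e h c a g

f is the only step with nothing outstanding, so it goes first.
Now d and h have their prerequisites met. d has the earlier label, so d next.
Now b, e and h have their prerequisites met. b has the earlier label, so b next.
Ready: e and h. e has the earlier label → e.
h needed f, now all done → h.
Ready: c and g. c has the earlier label → c.
Now a and g have their prerequisites met. a has the earlier label, so a next.
Next only g has its prerequisites met → g.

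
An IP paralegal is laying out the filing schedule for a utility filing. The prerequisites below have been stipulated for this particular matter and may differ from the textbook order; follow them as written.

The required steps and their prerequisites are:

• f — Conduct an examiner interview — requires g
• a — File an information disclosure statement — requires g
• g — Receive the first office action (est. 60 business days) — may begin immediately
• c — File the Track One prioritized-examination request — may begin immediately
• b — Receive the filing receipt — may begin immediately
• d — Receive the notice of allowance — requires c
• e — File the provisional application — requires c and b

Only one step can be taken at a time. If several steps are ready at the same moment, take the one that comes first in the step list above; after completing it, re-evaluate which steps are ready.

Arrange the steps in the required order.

g f a c b d e

Nothing is required for g, c and b. g is listed earlier → g first.
Ready: f, a, c and b. f is listed earlier → f.
Ready: a, c and b. a is listed earlier → a.
c and b are both available; c is listed earlier → c.
b and d are both available; b is listed earlier → b.
d and e are both available; d is listed earlier → d.
e is the only step now ready → e.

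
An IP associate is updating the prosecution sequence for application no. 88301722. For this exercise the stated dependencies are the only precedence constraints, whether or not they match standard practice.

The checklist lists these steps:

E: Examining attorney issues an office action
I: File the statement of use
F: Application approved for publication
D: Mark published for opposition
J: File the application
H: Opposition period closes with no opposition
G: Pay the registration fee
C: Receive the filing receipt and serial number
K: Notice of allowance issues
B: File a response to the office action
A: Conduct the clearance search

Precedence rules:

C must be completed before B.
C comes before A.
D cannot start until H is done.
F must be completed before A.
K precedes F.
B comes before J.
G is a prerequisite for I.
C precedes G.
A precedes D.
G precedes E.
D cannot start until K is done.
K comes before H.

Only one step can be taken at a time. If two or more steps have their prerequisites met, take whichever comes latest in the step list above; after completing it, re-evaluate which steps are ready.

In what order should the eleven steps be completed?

K C B G H J F A D I E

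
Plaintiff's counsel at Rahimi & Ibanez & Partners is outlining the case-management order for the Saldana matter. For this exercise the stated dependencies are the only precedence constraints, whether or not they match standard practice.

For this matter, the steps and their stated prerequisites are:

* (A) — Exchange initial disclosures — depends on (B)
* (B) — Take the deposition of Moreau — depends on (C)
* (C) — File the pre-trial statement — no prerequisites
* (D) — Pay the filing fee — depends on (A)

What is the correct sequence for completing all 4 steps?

Only (C) has no prerequisites, so it is first.
That leaves (B) as the only ready step → (B).
That leaves (A) as the only ready step → (A).
(D) needed (A), now all done → (D).

(C), (B), (A), (D)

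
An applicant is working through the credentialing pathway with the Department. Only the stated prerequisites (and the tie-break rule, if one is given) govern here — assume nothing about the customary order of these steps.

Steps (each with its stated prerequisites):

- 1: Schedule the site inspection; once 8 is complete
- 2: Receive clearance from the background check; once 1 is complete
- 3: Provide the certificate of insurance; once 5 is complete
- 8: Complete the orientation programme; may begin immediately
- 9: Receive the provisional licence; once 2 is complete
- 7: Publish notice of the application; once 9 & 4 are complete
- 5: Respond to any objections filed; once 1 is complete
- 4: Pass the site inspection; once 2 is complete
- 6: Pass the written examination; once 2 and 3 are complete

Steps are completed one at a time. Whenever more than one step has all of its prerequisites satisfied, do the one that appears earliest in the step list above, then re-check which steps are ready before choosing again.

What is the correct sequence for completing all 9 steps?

8, 1, 2, 9, 5, 3, 4, 7, 6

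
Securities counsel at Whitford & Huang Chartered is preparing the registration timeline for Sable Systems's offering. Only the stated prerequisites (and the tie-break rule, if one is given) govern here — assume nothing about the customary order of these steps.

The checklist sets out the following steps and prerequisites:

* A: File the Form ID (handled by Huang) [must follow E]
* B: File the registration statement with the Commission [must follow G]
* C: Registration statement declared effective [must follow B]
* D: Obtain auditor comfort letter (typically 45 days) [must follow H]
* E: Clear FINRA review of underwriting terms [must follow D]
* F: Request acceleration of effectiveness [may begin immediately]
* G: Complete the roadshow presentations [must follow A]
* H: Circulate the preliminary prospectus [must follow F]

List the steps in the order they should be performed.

Only F has no prerequisites, so it is first.
H is the only step now ready → H.
D needed H, now all done → D.
E needed D, now all done → E.
A is the only step now ready → A.
That leaves G as the only ready step → G.
That leaves B as the only ready step → B.
C needed B, now all done → C.

F, H, D, E, A, G, B, C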